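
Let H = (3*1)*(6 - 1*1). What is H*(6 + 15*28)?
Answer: 6390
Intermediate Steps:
H = 15 (H = 3*(6 - 1) = 3*5 = 15)
H*(6 + 15*28) = 15*(6 + 15*28) = 15*(6 + 420) = 15*426 = 6390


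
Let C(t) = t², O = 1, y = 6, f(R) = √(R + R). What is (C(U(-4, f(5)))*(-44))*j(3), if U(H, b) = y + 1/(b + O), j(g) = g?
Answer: -124036/27 - 4664*√10/27 ≈ -5140.2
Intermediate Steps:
f(R) = √2*√R (f(R) = √(2*R) = √2*√R)
U(H, b) = 6 + 1/(1 + b) (U(H, b) = 6 + 1/(b + 1) = 6 + 1/(1 + b))
(C(U(-4, f(5)))*(-44))*j(3) = (((7 + 6*(√2*√5))/(1 + √2*√5))²*(-44))*3 = (((7 + 6*√10)/(1 + √10))²*(-44))*3 = (((7 + 6*√10)²/(1 + √10)²)*(-44))*3 = -44*(7 + 6*√10)²/(1 + √10)²*3 = -132*(7 + 6*√10)²/(1 + √10)²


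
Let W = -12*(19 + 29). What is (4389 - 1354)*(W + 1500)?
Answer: 2804340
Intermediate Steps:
W = -576 (W = -12*48 = -576)
(4389 - 1354)*(W + 1500) = (4389 - 1354)*(-576 + 1500) = 3035*924 = 2804340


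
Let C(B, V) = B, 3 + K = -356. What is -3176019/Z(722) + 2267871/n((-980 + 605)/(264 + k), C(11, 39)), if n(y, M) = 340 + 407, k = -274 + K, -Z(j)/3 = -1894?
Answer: 1168172981/471606 ≈ 2477.0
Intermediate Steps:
K = -359 (K = -3 - 356 = -359)
Z(j) = 5682 (Z(j) = -3*(-1894) = 5682)
k = -633 (k = -274 - 359 = -633)
n(y, M) = 747
-3176019/Z(722) + 2267871/n((-980 + 605)/(264 + k), C(11, 39)) = -3176019/5682 + 2267871/747 = -3176019*1/5682 + 2267871*(1/747) = -1058673/1894 + 755957/249 = 1168172981/471606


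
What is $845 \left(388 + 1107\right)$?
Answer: $1263275$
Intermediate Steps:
$845 \left(388 + 1107\right) = 845 \cdot 1495 = 1263275$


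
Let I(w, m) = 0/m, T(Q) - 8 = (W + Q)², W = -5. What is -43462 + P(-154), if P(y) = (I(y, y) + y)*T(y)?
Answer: -3937968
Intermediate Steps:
T(Q) = 8 + (-5 + Q)²
I(w, m) = 0
P(y) = y*(8 + (-5 + y)²) (P(y) = (0 + y)*(8 + (-5 + y)²) = y*(8 + (-5 + y)²))
-43462 + P(-154) = -43462 - 154*(8 + (-5 - 154)²) = -43462 - 154*(8 + (-159)²) = -43462 - 154*(8 + 25281) = -43462 - 154*25289 = -43462 - 3894506 = -3937968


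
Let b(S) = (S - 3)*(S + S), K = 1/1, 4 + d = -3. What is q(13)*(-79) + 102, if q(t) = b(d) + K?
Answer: -11037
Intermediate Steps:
d = -7 (d = -4 - 3 = -7)
K = 1
b(S) = 2*S*(-3 + S) (b(S) = (-3 + S)*(2*S) = 2*S*(-3 + S))
q(t) = 141 (q(t) = 2*(-7)*(-3 - 7) + 1 = 2*(-7)*(-10) + 1 = 140 + 1 = 141)
q(13)*(-79) + 102 = 141*(-79) + 102 = -11139 + 102 = -11037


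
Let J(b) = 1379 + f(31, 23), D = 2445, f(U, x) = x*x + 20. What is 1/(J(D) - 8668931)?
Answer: -1/8667003 ≈ -1.1538e-7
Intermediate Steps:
f(U, x) = 20 + x**2 (f(U, x) = x**2 + 20 = 20 + x**2)
J(b) = 1928 (J(b) = 1379 + (20 + 23**2) = 1379 + (20 + 529) = 1379 + 549 = 1928)
1/(J(D) - 8668931) = 1/(1928 - 8668931) = 1/(-8667003) = -1/8667003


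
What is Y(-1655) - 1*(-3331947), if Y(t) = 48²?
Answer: 3334251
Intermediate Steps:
Y(t) = 2304
Y(-1655) - 1*(-3331947) = 2304 - 1*(-3331947) = 2304 + 3331947 = 3334251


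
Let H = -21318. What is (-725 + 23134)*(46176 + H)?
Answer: 557042922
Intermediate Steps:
(-725 + 23134)*(46176 + H) = (-725 + 23134)*(46176 - 21318) = 22409*24858 = 557042922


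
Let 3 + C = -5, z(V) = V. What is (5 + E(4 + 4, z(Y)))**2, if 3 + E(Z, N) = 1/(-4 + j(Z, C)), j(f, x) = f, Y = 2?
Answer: 81/16 ≈ 5.0625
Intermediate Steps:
C = -8 (C = -3 - 5 = -8)
E(Z, N) = -3 + 1/(-4 + Z)
(5 + E(4 + 4, z(Y)))**2 = (5 + (13 - 3*(4 + 4))/(-4 + (4 + 4)))**2 = (5 + (13 - 3*8)/(-4 + 8))**2 = (5 + (13 - 24)/4)**2 = (5 + (1/4)*(-11))**2 = (5 - 11/4)**2 = (9/4)**2 = 81/16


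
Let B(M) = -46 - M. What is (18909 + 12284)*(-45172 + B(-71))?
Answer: -1408270371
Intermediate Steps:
(18909 + 12284)*(-45172 + B(-71)) = (18909 + 12284)*(-45172 + (-46 - 1*(-71))) = 31193*(-45172 + (-46 + 71)) = 31193*(-45172 + 25) = 31193*(-45147) = -1408270371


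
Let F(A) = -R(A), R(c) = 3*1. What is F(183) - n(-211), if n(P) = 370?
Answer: -373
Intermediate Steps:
R(c) = 3
F(A) = -3 (F(A) = -1*3 = -3)
F(183) - n(-211) = -3 - 1*370 = -3 - 370 = -373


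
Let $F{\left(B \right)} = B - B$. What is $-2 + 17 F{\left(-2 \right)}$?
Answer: $-2$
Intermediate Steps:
$F{\left(B \right)} = 0$
$-2 + 17 F{\left(-2 \right)} = -2 + 17 \cdot 0 = -2 + 0 = -2$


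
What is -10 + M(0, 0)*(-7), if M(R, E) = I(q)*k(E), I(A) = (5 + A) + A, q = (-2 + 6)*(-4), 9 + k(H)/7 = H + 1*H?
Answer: -11917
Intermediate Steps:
k(H) = -63 + 14*H (k(H) = -63 + 7*(H + 1*H) = -63 + 7*(H + H) = -63 + 7*(2*H) = -63 + 14*H)
q = -16 (q = 4*(-4) = -16)
I(A) = 5 + 2*A
M(R, E) = 1701 - 378*E (M(R, E) = (5 + 2*(-16))*(-63 + 14*E) = (5 - 32)*(-63 + 14*E) = -27*(-63 + 14*E) = 1701 - 378*E)
-10 + M(0, 0)*(-7) = -10 + (1701 - 378*0)*(-7) = -10 + (1701 + 0)*(-7) = -10 + 1701*(-7) = -10 - 11907 = -11917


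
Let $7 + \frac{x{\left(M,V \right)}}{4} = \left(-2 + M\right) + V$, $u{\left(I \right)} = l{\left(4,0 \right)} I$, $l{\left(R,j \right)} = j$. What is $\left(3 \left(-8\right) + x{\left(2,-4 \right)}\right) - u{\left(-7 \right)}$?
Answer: $-68$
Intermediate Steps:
$u{\left(I \right)} = 0$ ($u{\left(I \right)} = 0 I = 0$)
$x{\left(M,V \right)} = -36 + 4 M + 4 V$ ($x{\left(M,V \right)} = -28 + 4 \left(\left(-2 + M\right) + V\right) = -28 + 4 \left(-2 + M + V\right) = -28 + \left(-8 + 4 M + 4 V\right) = -36 + 4 M + 4 V$)
$\left(3 \left(-8\right) + x{\left(2,-4 \right)}\right) - u{\left(-7 \right)} = \left(3 \left(-8\right) + \left(-36 + 4 \cdot 2 + 4 \left(-4\right)\right)\right) - 0 = \left(-24 - 44\right) + 0 = -68 + 0 = -68$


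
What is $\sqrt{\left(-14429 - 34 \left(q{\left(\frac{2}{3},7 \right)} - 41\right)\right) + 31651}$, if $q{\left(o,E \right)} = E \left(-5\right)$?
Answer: $\sqrt{19806} \approx 140.73$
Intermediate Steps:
$q{\left(o,E \right)} = - 5 E$
$\sqrt{\left(-14429 - 34 \left(q{\left(\frac{2}{3},7 \right)} - 41\right)\right) + 31651} = \sqrt{\left(-14429 - 34 \left(\left(-5\right) 7 - 41\right)\right) + 31651} = \sqrt{\left(-14429 - 34 \left(-35 - 41\right)\right) + 31651} = \sqrt{\left(-14429 - -2584\right) + 31651} = \sqrt{\left(-14429 + 2584\right) + 31651} = \sqrt{-11845 + 31651} = \sqrt{19806}$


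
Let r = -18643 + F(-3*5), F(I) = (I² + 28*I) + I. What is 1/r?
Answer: -1/18853 ≈ -5.3042e-5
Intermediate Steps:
F(I) = I² + 29*I
r = -18853 (r = -18643 + (-3*5)*(29 - 3*5) = -18643 - 15*(29 - 15) = -18643 - 15*14 = -18643 - 210 = -18853)
1/r = 1/(-18853) = -1/18853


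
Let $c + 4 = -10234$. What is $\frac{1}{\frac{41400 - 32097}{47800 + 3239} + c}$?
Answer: $- \frac{17013}{174175993} \approx -9.7677 \cdot 10^{-5}$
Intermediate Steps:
$c = -10238$ ($c = -4 - 10234 = -10238$)
$\frac{1}{\frac{41400 - 32097}{47800 + 3239} + c} = \frac{1}{\frac{41400 - 32097}{47800 + 3239} - 10238} = \frac{1}{\frac{9303}{51039} - 10238} = \frac{1}{9303 \cdot \frac{1}{51039} - 10238} = \frac{1}{\frac{3101}{17013} - 10238} = \frac{1}{- \frac{174175993}{17013}} = - \frac{17013}{174175993}$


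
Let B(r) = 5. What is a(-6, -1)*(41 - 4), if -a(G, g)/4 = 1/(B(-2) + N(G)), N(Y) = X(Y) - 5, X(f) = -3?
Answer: 148/3 ≈ 49.333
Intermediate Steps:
N(Y) = -8 (N(Y) = -3 - 5 = -8)
a(G, g) = 4/3 (a(G, g) = -4/(5 - 8) = -4/(-3) = -4*(-⅓) = 4/3)
a(-6, -1)*(41 - 4) = 4*(41 - 4)/3 = (4/3)*37 = 148/3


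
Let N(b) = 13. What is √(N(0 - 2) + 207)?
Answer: 2*√55 ≈ 14.832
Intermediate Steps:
√(N(0 - 2) + 207) = √(13 + 207) = √220 = 2*√55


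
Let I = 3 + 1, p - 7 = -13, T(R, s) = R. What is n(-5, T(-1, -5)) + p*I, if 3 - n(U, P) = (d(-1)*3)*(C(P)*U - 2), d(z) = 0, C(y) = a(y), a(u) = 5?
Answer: -21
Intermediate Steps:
C(y) = 5
p = -6 (p = 7 - 13 = -6)
I = 4
n(U, P) = 3 (n(U, P) = 3 - 0*3*(5*U - 2) = 3 - 0*(-2 + 5*U) = 3 - 1*0 = 3 + 0 = 3)
n(-5, T(-1, -5)) + p*I = 3 - 6*4 = 3 - 24 = -21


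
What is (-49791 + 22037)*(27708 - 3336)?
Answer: -676420488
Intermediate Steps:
(-49791 + 22037)*(27708 - 3336) = -27754*24372 = -676420488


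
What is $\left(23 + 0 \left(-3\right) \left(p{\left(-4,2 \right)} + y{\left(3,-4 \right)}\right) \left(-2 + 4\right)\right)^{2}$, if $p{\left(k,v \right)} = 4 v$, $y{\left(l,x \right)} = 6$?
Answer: $529$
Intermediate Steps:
$\left(23 + 0 \left(-3\right) \left(p{\left(-4,2 \right)} + y{\left(3,-4 \right)}\right) \left(-2 + 4\right)\right)^{2} = \left(23 + 0 \left(-3\right) \left(4 \cdot 2 + 6\right) \left(-2 + 4\right)\right)^{2} = \left(23 + 0 \left(8 + 6\right) 2\right)^{2} = \left(23 + 0 \cdot 14 \cdot 2\right)^{2} = \left(23 + 0 \cdot 28\right)^{2} = \left(23 + 0\right)^{2} = 23^{2} = 529$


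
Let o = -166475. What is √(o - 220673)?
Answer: 2*I*√96787 ≈ 622.21*I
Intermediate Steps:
√(o - 220673) = √(-166475 - 220673) = √(-387148) = 2*I*√96787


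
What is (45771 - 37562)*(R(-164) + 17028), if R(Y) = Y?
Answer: 138436576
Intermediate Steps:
(45771 - 37562)*(R(-164) + 17028) = (45771 - 37562)*(-164 + 17028) = 8209*16864 = 138436576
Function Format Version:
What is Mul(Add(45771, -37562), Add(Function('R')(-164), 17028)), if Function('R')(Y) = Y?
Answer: 138436576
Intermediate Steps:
Mul(Add(45771, -37562), Add(Function('R')(-164), 17028)) = Mul(Add(45771, -37562), Add(-164, 17028)) = Mul(8209, 16864) = 138436576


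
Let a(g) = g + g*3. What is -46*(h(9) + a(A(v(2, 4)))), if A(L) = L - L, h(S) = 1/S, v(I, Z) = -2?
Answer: -46/9 ≈ -5.1111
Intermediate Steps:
A(L) = 0
a(g) = 4*g (a(g) = g + 3*g = 4*g)
-46*(h(9) + a(A(v(2, 4)))) = -46*(1/9 + 4*0) = -46*(1/9 + 0) = -46*1/9 = -46/9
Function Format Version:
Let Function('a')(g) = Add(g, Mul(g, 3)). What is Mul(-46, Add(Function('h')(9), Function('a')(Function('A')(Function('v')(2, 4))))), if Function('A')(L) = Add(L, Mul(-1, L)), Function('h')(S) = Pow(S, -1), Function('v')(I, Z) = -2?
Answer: Rational(-46, 9) ≈ -5.1111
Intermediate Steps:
Function('A')(L) = 0
Function('a')(g) = Mul(4, g) (Function('a')(g) = Add(g, Mul(3, g)) = Mul(4, g))
Mul(-46, Add(Function('h')(9), Function('a')(Function('A')(Function('v')(2, 4))))) = Mul(-46, Add(Pow(9, -1), Mul(4, 0))) = Mul(-46, Add(Rational(1, 9), 0)) = Mul(-46, Rational(1, 9)) = Rational(-46, 9)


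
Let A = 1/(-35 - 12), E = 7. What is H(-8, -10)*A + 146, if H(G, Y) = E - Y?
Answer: 6845/47 ≈ 145.64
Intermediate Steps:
A = -1/47 (A = 1/(-47) = -1/47 ≈ -0.021277)
H(G, Y) = 7 - Y
H(-8, -10)*A + 146 = (7 - 1*(-10))*(-1/47) + 146 = (7 + 10)*(-1/47) + 146 = 17*(-1/47) + 146 = -17/47 + 146 = 6845/47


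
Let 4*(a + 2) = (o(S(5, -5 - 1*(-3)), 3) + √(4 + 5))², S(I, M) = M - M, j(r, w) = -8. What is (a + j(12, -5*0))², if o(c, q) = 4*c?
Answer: 961/16 ≈ 60.063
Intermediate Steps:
S(I, M) = 0
a = ¼ (a = -2 + (4*0 + √(4 + 5))²/4 = -2 + (0 + √9)²/4 = -2 + (0 + 3)²/4 = -2 + (¼)*3² = -2 + (¼)*9 = -2 + 9/4 = ¼ ≈ 0.25000)
(a + j(12, -5*0))² = (¼ - 8)² = (-31/4)² = 961/16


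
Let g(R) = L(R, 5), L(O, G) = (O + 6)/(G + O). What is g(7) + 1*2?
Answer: 37/12 ≈ 3.0833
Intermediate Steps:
L(O, G) = (6 + O)/(G + O)
g(R) = (6 + R)/(5 + R)
g(7) + 1*2 = (6 + 7)/(5 + 7) + 1*2 = 13/12 + 2 = 37/12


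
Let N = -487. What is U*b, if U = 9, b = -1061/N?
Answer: 9549/487 ≈ 19.608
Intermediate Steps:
b = 1061/487 (b = -1061/(-487) = -1061*(-1/487) = 1061/487 ≈ 2.1786)
U*b = 9*(1061/487) = 9549/487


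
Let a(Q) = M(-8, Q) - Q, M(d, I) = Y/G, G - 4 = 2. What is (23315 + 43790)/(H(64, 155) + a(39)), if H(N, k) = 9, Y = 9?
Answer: -134210/57 ≈ -2354.6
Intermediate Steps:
G = 6 (G = 4 + 2 = 6)
M(d, I) = 3/2 (M(d, I) = 9/6 = 9*(⅙) = 3/2)
a(Q) = 3/2 - Q
(23315 + 43790)/(H(64, 155) + a(39)) = (23315 + 43790)/(9 + (3/2 - 1*39)) = 67105/(9 + (3/2 - 39)) = 67105/(9 - 75/2) = 67105/(-57/2) = 67105*(-2/57) = -134210/57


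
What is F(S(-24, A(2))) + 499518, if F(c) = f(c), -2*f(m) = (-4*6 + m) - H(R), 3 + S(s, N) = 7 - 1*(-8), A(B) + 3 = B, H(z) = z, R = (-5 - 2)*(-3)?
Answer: 999069/2 ≈ 4.9953e+5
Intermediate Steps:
R = 21 (R = -7*(-3) = 21)
A(B) = -3 + B
S(s, N) = 12 (S(s, N) = -3 + (7 - 1*(-8)) = -3 + (7 + 8) = -3 + 15 = 12)
f(m) = 45/2 - m/2 (f(m) = -((-4*6 + m) - 1*21)/2 = -((-24 + m) - 21)/2 = -(-45 + m)/2 = 45/2 - m/2)
F(c) = 45/2 - c/2
F(S(-24, A(2))) + 499518 = (45/2 - ½*12) + 499518 = (45/2 - 6) + 499518 = 33/2 + 499518 = 999069/2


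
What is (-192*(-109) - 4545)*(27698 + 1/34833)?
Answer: 5268797019535/11611 ≈ 4.5378e+8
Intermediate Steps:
(-192*(-109) - 4545)*(27698 + 1/34833) = (20928 - 4545)*(27698 + 1/34833) = 16383*(964804435/34833) = 5268797019535/11611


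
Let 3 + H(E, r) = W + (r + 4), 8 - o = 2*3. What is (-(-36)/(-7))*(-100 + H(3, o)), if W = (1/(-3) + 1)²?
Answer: 3476/7 ≈ 496.57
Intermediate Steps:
W = 4/9 (W = (-⅓ + 1)² = (⅔)² = 4/9 ≈ 0.44444)
o = 2 (o = 8 - 2*3 = 8 - 1*6 = 8 - 6 = 2)
H(E, r) = 13/9 + r (H(E, r) = -3 + (4/9 + (r + 4)) = -3 + (4/9 + (4 + r)) = -3 + (40/9 + r) = 13/9 + r)
(-(-36)/(-7))*(-100 + H(3, o)) = (-(-36)/(-7))*(-100 + (13/9 + 2)) = (-(-36)*(-1)/7)*(-100 + 31/9) = -9*4/7*(-869/9) = -36/7*(-869/9) = 3476/7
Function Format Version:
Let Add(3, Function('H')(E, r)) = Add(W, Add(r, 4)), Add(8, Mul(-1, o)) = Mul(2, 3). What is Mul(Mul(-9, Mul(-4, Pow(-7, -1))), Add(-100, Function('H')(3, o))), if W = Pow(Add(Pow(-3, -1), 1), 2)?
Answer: Rational(3476, 7) ≈ 496.57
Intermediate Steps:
W = Rational(4, 9) (W = Pow(Add(Rational(-1, 3), 1), 2) = Pow(Rational(2, 3), 2) = Rational(4, 9) ≈ 0.44444)
o = 2 (o = Add(8, Mul(-1, Mul(2, 3))) = Add(8, Mul(-1, 6)) = Add(8, -6) = 2)
Function('H')(E, r) = Add(Rational(13, 9), r) (Function('H')(E, r) = Add(-3, Add(Rational(4, 9), Add(r, 4))) = Add(-3, Add(Rational(4, 9), Add(4, r))) = Add(-3, Add(Rational(40, 9), r)) = Add(Rational(13, 9), r))
Mul(Mul(-9, Mul(-4, Pow(-7, -1))), Add(-100, Function('H')(3, o))) = Mul(Mul(-9, Mul(-4, Pow(-7, -1))), Add(-100, Add(Rational(13, 9), 2))) = Mul(Mul(-9, Mul(-4, Rational(-1, 7))), Add(-100, Rational(31, 9))) = Mul(Mul(-9, Rational(4, 7)), Rational(-869, 9)) = Mul(Rational(-36, 7), Rational(-869, 9)) = Rational(3476, 7)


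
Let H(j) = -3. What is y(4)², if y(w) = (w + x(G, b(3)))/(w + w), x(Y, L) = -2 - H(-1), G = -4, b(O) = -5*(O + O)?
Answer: 25/64 ≈ 0.39063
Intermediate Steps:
b(O) = -10*O
x(Y, L) = 1 (x(Y, L) = -2 - 1*(-3) = -2 + 3 = 1)
y(w) = (1 + w)/(2*w) (y(w) = (w + 1)/(w + w) = (1 + w)/((2*w)) = (1 + w)*(1/(2*w)) = (1 + w)/(2*w))
y(4)² = ((½)*(1 + 4)/4)² = ((½)*(¼)*5)² = (5/8)² = 25/64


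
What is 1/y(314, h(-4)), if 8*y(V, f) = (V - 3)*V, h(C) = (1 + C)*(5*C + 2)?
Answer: 4/48827 ≈ 8.1922e-5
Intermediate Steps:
h(C) = (1 + C)*(2 + 5*C)
y(V, f) = V*(-3 + V)/8 (y(V, f) = ((V - 3)*V)/8 = ((-3 + V)*V)/8 = (V*(-3 + V))/8 = V*(-3 + V)/8)
1/y(314, h(-4)) = 1/((⅛)*314*(-3 + 314)) = 1/((⅛)*314*311) = 1/(48827/4) = 4/48827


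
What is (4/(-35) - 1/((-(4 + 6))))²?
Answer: 1/4900 ≈ 0.00020408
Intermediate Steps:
(4/(-35) - 1/((-(4 + 6))))² = (4*(-1/35) - 1/((-1*10)))² = (-4/35 - 1/(-10))² = (-4/35 - 1*(-⅒))² = (-4/35 + ⅒)² = (-1/70)² = 1/4900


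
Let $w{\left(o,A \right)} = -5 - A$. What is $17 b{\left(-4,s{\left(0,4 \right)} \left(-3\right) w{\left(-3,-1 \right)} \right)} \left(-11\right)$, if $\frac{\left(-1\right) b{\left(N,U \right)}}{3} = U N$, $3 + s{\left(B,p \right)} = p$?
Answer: $-26928$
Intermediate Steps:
$s{\left(B,p \right)} = -3 + p$
$b{\left(N,U \right)} = - 3 N U$ ($b{\left(N,U \right)} = - 3 U N = - 3 N U$)
$17 b{\left(-4,s{\left(0,4 \right)} \left(-3\right) w{\left(-3,-1 \right)} \right)} \left(-11\right) = 17 \left(\left(-3\right) \left(-4\right) \left(-3 + 4\right) \left(-3\right) \left(-5 - -1\right)\right) \left(-11\right) = 17 \left(\left(-3\right) \left(-4\right) 1 \left(-3\right) \left(-5 + 1\right)\right) \left(-11\right) = 17 \left(\left(-3\right) \left(-4\right) \left(\left(-3\right) \left(-4\right)\right)\right) \left(-11\right) = 17 \left(\left(-3\right) \left(-4\right) 12\right) \left(-11\right) = 17 \cdot 144 \left(-11\right) = 2448 \left(-11\right) = -26928$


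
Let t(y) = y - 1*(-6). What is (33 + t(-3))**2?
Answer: 1296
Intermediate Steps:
t(y) = 6 + y (t(y) = y + 6 = 6 + y)
(33 + t(-3))**2 = (33 + (6 - 3))**2 = (33 + 3)**2 = 36**2 = 1296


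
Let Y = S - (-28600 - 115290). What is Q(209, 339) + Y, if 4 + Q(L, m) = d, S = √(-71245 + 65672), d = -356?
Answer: 143530 + I*√5573 ≈ 1.4353e+5 + 74.653*I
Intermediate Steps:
S = I*√5573 (S = √(-5573) = I*√5573 ≈ 74.653*I)
Q(L, m) = -360 (Q(L, m) = -4 - 356 = -360)
Y = 143890 + I*√5573 (Y = I*√5573 - (-28600 - 115290) = I*√5573 - 1*(-143890) = I*√5573 + 143890 = 143890 + I*√5573 ≈ 1.4389e+5 + 74.653*I)
Q(209, 339) + Y = -360 + (143890 + I*√5573) = 143530 + I*√5573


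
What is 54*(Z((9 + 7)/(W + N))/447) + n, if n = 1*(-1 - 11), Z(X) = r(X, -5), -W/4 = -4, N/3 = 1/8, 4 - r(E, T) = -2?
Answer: -1680/149 ≈ -11.275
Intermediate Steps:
r(E, T) = 6 (r(E, T) = 4 - 1*(-2) = 4 + 2 = 6)
N = 3/8 ≈ 0.37500
W = 16 (W = -4*(-4) = 16)
Z(X) = 6
n = -12 (n = 1*(-12) = -12)
54*(Z((9 + 7)/(W + N))/447) + n = 54*(6/447) - 12 = 54*(6*(1/447)) - 12 = 54*(2/149) - 12 = 108/149 - 12 = -1680/149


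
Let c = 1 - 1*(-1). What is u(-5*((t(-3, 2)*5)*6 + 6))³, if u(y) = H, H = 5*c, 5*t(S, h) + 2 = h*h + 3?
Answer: 1000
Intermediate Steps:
t(S, h) = ⅕ + h²/5 (t(S, h) = -⅖ + (h*h + 3)/5 = -⅖ + (h² + 3)/5 = -⅖ + (3 + h²)/5 = -⅖ + (⅗ + h²/5) = ⅕ + h²/5)
c = 2 (c = 1 + 1 = 2)
H = 10 (H = 5*2 = 10)
u(y) = 10
u(-5*((t(-3, 2)*5)*6 + 6))³ = 10³ = 1000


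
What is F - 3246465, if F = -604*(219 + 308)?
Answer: -3564773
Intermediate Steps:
F = -318308 (F = -604*527 = -318308)
F - 3246465 = -318308 - 3246465 = -3564773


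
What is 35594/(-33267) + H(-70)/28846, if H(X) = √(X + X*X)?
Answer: -2738/2559 + √4830/28846 ≈ -1.0675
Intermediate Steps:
H(X) = √(X + X²)
35594/(-33267) + H(-70)/28846 = 35594/(-33267) + √(-70*(1 - 70))/28846 = 35594*(-1/33267) + √(-70*(-69))*(1/28846) = -2738/2559 + √4830*(1/28846) = -2738/2559 + √4830/28846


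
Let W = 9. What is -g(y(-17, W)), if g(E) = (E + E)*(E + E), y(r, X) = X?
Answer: -324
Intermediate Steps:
g(E) = 4*E² (g(E) = (2*E)*(2*E) = 4*E²)
-g(y(-17, W)) = -4*9² = -4*81 = -1*324 = -324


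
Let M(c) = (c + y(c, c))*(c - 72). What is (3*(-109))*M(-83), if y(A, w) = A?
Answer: -8413710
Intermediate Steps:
M(c) = 2*c*(-72 + c) (M(c) = (c + c)*(c - 72) = (2*c)*(-72 + c) = 2*c*(-72 + c))
(3*(-109))*M(-83) = (3*(-109))*(2*(-83)*(-72 - 83)) = -654*(-83)*(-155) = -327*25730 = -8413710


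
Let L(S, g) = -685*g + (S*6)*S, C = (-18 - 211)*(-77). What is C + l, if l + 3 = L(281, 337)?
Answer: 260551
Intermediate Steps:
C = 17633 (C = -229*(-77) = 17633)
L(S, g) = -685*g + 6*S² (L(S, g) = -685*g + (6*S)*S = -685*g + 6*S²)
l = 242918 (l = -3 + (-685*337 + 6*281²) = -3 + (-230845 + 6*78961) = -3 + (-230845 + 473766) = -3 + 242921 = 242918)
C + l = 17633 + 242918 = 260551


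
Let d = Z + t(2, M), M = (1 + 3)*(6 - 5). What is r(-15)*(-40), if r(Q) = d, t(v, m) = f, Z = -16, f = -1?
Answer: 680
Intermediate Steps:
M = 4 (M = 4*1 = 4)
t(v, m) = -1
d = -17 (d = -16 - 1 = -17)
r(Q) = -17
r(-15)*(-40) = -17*(-40) = 680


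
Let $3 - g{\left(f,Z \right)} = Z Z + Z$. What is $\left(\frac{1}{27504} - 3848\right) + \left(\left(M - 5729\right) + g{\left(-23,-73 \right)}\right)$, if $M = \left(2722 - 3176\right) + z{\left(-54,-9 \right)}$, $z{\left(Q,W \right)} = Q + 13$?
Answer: $- \frac{421498799}{27504} \approx -15325.0$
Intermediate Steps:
$z{\left(Q,W \right)} = 13 + Q$
$g{\left(f,Z \right)} = 3 - Z - Z^{2}$ ($g{\left(f,Z \right)} = 3 - \left(Z Z + Z\right) = 3 - \left(Z^{2} + Z\right) = 3 - \left(Z + Z^{2}\right) = 3 - Z - Z^{2}$)
$M = -495$ ($M = \left(2722 - 3176\right) + \left(13 - 54\right) = -454 - 41 = -495$)
$\left(\frac{1}{27504} - 3848\right) + \left(\left(M - 5729\right) + g{\left(-23,-73 \right)}\right) = \left(\frac{1}{27504} - 3848\right) - 11477 = \left(\frac{1}{27504} - 3848\right) + \left(-6224 + \left(3 + 73 - 5329\right)\right) = - \frac{105835391}{27504} + \left(-6224 + \left(3 + 73 - 5329\right)\right) = - \frac{105835391}{27504} - 11477 = - \frac{421498799}{27504}$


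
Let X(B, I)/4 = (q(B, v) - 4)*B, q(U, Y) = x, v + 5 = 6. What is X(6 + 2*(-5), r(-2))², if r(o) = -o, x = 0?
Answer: 4096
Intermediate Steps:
v = 1 (v = -5 + 6 = 1)
q(U, Y) = 0
X(B, I) = -16*B (X(B, I) = 4*((0 - 4)*B) = 4*(-4*B) = -16*B)
X(6 + 2*(-5), r(-2))² = (-16*(6 + 2*(-5)))² = (-16*(6 - 10))² = (-16*(-4))² = 64² = 4096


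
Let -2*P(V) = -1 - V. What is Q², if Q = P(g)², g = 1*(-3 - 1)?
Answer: 81/16 ≈ 5.0625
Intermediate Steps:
g = -4 (g = 1*(-4) = -4)
P(V) = ½ + V/2 (P(V) = -(-1 - V)/2 = ½ + V/2)
Q = 9/4 (Q = (½ + (½)*(-4))² = (½ - 2)² = (-3/2)² = 9/4 ≈ 2.2500)
Q² = (9/4)² = 81/16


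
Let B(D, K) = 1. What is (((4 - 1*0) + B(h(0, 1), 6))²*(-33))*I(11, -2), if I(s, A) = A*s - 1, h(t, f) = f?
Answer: 18975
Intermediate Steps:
I(s, A) = -1 + A*s
(((4 - 1*0) + B(h(0, 1), 6))²*(-33))*I(11, -2) = (((4 - 1*0) + 1)²*(-33))*(-1 - 2*11) = (((4 + 0) + 1)²*(-33))*(-1 - 22) = ((4 + 1)²*(-33))*(-23) = (5²*(-33))*(-23) = (25*(-33))*(-23) = -825*(-23) = 18975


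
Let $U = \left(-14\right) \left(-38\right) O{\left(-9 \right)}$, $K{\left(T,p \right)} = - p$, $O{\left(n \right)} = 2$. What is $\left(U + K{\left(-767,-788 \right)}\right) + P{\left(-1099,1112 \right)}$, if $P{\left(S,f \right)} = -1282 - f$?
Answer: $-542$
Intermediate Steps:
$U = 1064$ ($U = \left(-14\right) \left(-38\right) 2 = 532 \cdot 2 = 1064$)
$\left(U + K{\left(-767,-788 \right)}\right) + P{\left(-1099,1112 \right)} = \left(1064 - -788\right) - 2394 = \left(1064 + 788\right) - 2394 = 1852 - 2394 = -542$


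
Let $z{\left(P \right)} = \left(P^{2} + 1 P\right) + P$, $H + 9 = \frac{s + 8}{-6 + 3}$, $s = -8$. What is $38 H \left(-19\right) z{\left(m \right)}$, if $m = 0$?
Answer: $0$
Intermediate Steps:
$H = -9$ ($H = -9 + \frac{-8 + 8}{-6 + 3} = -9 + \frac{0}{-3} = -9 + 0 \left(- \frac{1}{3}\right) = -9 + 0 = -9$)
$z{\left(P \right)} = P^{2} + 2 P$ ($z{\left(P \right)} = \left(P^{2} + P\right) + P = \left(P + P^{2}\right) + P = P^{2} + 2 P$)
$38 H \left(-19\right) z{\left(m \right)} = 38 \left(-9\right) \left(-19\right) 0 \left(2 + 0\right) = 38 \cdot 171 \cdot 0 \cdot 2 = 38 \cdot 171 \cdot 0 = 38 \cdot 0 = 0$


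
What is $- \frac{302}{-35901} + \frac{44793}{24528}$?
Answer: $\frac{76929569}{41932368} \approx 1.8346$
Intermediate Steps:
$- \frac{302}{-35901} + \frac{44793}{24528} = \left(-302\right) \left(- \frac{1}{35901}\right) + 44793 \cdot \frac{1}{24528} = \frac{302}{35901} + \frac{2133}{1168} = \frac{76929569}{41932368}$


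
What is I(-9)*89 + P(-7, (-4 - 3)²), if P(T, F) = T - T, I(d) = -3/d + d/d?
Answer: 356/3 ≈ 118.67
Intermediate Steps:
I(d) = 1 - 3/d (I(d) = -3/d + 1 = 1 - 3/d)
P(T, F) = 0
I(-9)*89 + P(-7, (-4 - 3)²) = ((-3 - 9)/(-9))*89 + 0 = -⅑*(-12)*89 + 0 = (4/3)*89 + 0 = 356/3 + 0 = 356/3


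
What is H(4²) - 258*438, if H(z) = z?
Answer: -112988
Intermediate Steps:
H(4²) - 258*438 = 4² - 258*438 = 16 - 113004 = -112988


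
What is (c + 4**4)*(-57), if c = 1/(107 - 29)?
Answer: -379411/26 ≈ -14593.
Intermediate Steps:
c = 1/78 ≈ 0.012821
(c + 4**4)*(-57) = (1/78 + 4**4)*(-57) = (1/78 + 256)*(-57) = (19969/78)*(-57) = -379411/26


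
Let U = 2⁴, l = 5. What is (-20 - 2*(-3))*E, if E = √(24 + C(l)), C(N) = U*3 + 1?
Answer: -14*√73 ≈ -119.62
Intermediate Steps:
U = 16
C(N) = 49 (C(N) = 16*3 + 1 = 48 + 1 = 49)
E = √73 (E = √(24 + 49) = √73 ≈ 8.5440)
(-20 - 2*(-3))*E = (-20 - 2*(-3))*√73 = (-20 + 6)*√73 = -14*√73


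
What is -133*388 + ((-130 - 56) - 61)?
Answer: -51851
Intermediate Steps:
-133*388 + ((-130 - 56) - 61) = -51604 + (-186 - 61) = -51604 - 247 = -51851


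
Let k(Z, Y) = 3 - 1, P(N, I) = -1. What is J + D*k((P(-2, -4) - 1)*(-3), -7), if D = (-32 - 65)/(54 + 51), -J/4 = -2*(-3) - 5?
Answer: -614/105 ≈ -5.8476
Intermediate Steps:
k(Z, Y) = 2
J = -4 (J = -4*(-2*(-3) - 5) = -4*(6 - 5) = -4*1 = -4)
D = -97/105 ≈ -0.92381
J + D*k((P(-2, -4) - 1)*(-3), -7) = -4 - 97/105*2 = -4 - 194/105 = -614/105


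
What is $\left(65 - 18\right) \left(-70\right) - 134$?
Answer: $-3424$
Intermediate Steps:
$\left(65 - 18\right) \left(-70\right) - 134 = 47 \left(-70\right) - 134 = -3290 - 134 = -3424$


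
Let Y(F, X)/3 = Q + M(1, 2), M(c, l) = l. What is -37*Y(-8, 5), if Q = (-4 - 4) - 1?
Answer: 777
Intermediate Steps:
Q = -9 (Q = -8 - 1 = -9)
Y(F, X) = -21 (Y(F, X) = 3*(-9 + 2) = 3*(-7) = -21)
-37*Y(-8, 5) = -37*(-21) = 777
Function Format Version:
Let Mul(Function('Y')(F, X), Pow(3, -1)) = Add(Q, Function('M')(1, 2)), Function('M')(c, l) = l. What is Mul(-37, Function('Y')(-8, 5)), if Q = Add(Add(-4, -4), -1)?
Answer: 777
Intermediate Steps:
Q = -9 (Q = Add(-8, -1) = -9)
Function('Y')(F, X) = -21 (Function('Y')(F, X) = Mul(3, Add(-9, 2)) = Mul(3, -7) = -21)
Mul(-37, Function('Y')(-8, 5)) = Mul(-37, -21) = 777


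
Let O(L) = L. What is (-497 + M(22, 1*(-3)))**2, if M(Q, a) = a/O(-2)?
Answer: 982081/4 ≈ 2.4552e+5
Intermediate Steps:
M(Q, a) = -a/2 (M(Q, a) = a/(-2) = a*(-1/2) = -a/2)
(-497 + M(22, 1*(-3)))**2 = (-497 - (-3)/2)**2 = (-497 - 1/2*(-3))**2 = (-497 + 3/2)**2 = (-991/2)**2 = 982081/4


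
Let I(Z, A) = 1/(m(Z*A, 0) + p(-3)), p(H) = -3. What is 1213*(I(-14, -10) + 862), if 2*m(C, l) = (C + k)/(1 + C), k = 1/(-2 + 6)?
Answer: 983459158/941 ≈ 1.0451e+6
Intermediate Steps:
k = ¼ (k = 1/4 = ¼ ≈ 0.25000)
m(C, l) = (¼ + C)/(2*(1 + C)) (m(C, l) = ((C + ¼)/(1 + C))/2 = ((¼ + C)/(1 + C))/2 = (¼ + C)/(2*(1 + C)))
I(Z, A) = 1/(-3 + (1 + 4*A*Z)/(8*(1 + A*Z))) (I(Z, A) = 1/((1 + 4*(Z*A))/(8*(1 + Z*A)) - 3) = 1/((1 + 4*(A*Z))/(8*(1 + A*Z)) - 3) = 1/((1 + 4*A*Z)/(8*(1 + A*Z)) - 3) = 1/(-3 + (1 + 4*A*Z)/(8*(1 + A*Z))))
1213*(I(-14, -10) + 862) = 1213*(8*(1 - 10*(-14))/(-23 - 20*(-10)*(-14)) + 862) = 1213*(8*(1 + 140)/(-23 - 2800) + 862) = 1213*(8*141/(-2823) + 862) = 1213*(8*(-1/2823)*141 + 862) = 1213*(-376/941 + 862) = 1213*(810766/941) = 983459158/941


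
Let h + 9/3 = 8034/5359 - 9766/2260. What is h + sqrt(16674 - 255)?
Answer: -35256587/6055670 + sqrt(16419) ≈ 122.31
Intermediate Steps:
h = -35256587/6055670 (h = -3 + (8034/5359 - 9766/2260) = -3 + (8034*(1/5359) - 9766*1/2260) = -3 + (8034/5359 - 4883/1130) = -3 - 17089577/6055670 = -35256587/6055670 ≈ -5.8221)
h + sqrt(16674 - 255) = -35256587/6055670 + sqrt(16674 - 255) = -35256587/6055670 + sqrt(16419)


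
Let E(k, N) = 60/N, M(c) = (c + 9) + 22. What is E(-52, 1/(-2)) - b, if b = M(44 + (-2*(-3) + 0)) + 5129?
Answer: -5330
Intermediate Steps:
M(c) = 31 + c (M(c) = (9 + c) + 22 = 31 + c)
b = 5210 (b = (31 + (44 + (-2*(-3) + 0))) + 5129 = (31 + (44 + (6 + 0))) + 5129 = (31 + (44 + 6)) + 5129 = (31 + 50) + 5129 = 81 + 5129 = 5210)
E(-52, 1/(-2)) - b = 60/(1/(-2)) - 1*5210 = 60/(-½) - 5210 = 60*(-2) - 5210 = -120 - 5210 = -5330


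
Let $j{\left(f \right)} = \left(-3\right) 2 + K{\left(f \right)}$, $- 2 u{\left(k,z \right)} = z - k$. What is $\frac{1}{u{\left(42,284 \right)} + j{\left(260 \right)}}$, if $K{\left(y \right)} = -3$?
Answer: $- \frac{1}{130} \approx -0.0076923$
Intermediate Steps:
$u{\left(k,z \right)} = \frac{k}{2} - \frac{z}{2}$ ($u{\left(k,z \right)} = - \frac{z - k}{2} = \frac{k}{2} - \frac{z}{2}$)
$j{\left(f \right)} = -9$ ($j{\left(f \right)} = \left(-3\right) 2 - 3 = -6 - 3 = -9$)
$\frac{1}{u{\left(42,284 \right)} + j{\left(260 \right)}} = \frac{1}{\left(\frac{1}{2} \cdot 42 - 142\right) - 9} = \frac{1}{\left(21 - 142\right) - 9} = \frac{1}{-121 - 9} = \frac{1}{-130} = - \frac{1}{130}$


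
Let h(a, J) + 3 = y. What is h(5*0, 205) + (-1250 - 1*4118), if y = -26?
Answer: -5397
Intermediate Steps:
h(a, J) = -29 (h(a, J) = -3 - 26 = -29)
h(5*0, 205) + (-1250 - 1*4118) = -29 + (-1250 - 1*4118) = -29 + (-1250 - 4118) = -29 - 5368 = -5397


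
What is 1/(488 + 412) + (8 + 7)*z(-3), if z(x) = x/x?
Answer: 13501/900 ≈ 15.001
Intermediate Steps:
z(x) = 1
1/(488 + 412) + (8 + 7)*z(-3) = 1/(488 + 412) + (8 + 7)*1 = 1/900 + 15*1 = 1/900 + 15 = 13501/900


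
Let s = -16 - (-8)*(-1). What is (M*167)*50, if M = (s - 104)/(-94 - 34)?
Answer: 8350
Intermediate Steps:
s = -24 (s = -16 - 1*8 = -16 - 8 = -24)
M = 1 (M = (-24 - 104)/(-94 - 34) = -128/(-128) = -128*(-1/128) = 1)
(M*167)*50 = (1*167)*50 = 167*50 = 8350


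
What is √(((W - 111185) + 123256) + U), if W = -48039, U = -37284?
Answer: 2*I*√18313 ≈ 270.65*I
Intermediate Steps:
√(((W - 111185) + 123256) + U) = √(((-48039 - 111185) + 123256) - 37284) = √((-159224 + 123256) - 37284) = √(-35968 - 37284) = √(-73252) = 2*I*√18313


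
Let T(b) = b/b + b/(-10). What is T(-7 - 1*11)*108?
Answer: 1512/5 ≈ 302.40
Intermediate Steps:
T(b) = 1 - b/10 (T(b) = 1 + b*(-⅒) = 1 - b/10)
T(-7 - 1*11)*108 = (1 - (-7 - 1*11)/10)*108 = (1 - (-7 - 11)/10)*108 = (1 - ⅒*(-18))*108 = (1 + 9/5)*108 = (14/5)*108 = 1512/5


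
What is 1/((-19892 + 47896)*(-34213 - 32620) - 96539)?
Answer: -1/1871687871 ≈ -5.3428e-10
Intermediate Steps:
1/((-19892 + 47896)*(-34213 - 32620) - 96539) = 1/(28004*(-66833) - 96539) = 1/(-1871591332 - 96539) = 1/(-1871687871) = -1/1871687871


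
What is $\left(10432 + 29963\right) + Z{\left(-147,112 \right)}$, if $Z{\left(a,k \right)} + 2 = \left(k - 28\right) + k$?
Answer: $40589$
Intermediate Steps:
$Z{\left(a,k \right)} = -30 + 2 k$ ($Z{\left(a,k \right)} = -2 + \left(\left(k - 28\right) + k\right) = -2 + \left(\left(-28 + k\right) + k\right) = -2 + \left(-28 + 2 k\right) = -30 + 2 k$)
$\left(10432 + 29963\right) + Z{\left(-147,112 \right)} = \left(10432 + 29963\right) + \left(-30 + 2 \cdot 112\right) = 40395 + \left(-30 + 224\right) = 40395 + 194 = 40589$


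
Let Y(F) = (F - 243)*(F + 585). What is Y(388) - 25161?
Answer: 115924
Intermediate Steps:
Y(F) = (-243 + F)*(585 + F)
Y(388) - 25161 = (-142155 + 388² + 342*388) - 25161 = (-142155 + 150544 + 132696) - 25161 = 141085 - 25161 = 115924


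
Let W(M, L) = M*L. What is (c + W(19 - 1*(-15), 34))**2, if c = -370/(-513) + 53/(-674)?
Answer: 159938456319301969/119551360644 ≈ 1.3378e+6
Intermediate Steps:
c = 222191/345762 (c = -370*(-1/513) + 53*(-1/674) = 370/513 - 53/674 = 222191/345762 ≈ 0.64261)
W(M, L) = L*M
(c + W(19 - 1*(-15), 34))**2 = (222191/345762 + 34*(19 - 1*(-15)))**2 = (222191/345762 + 34*(19 + 15))**2 = (222191/345762 + 34*34)**2 = (222191/345762 + 1156)**2 = (399923063/345762)**2 = 159938456319301969/119551360644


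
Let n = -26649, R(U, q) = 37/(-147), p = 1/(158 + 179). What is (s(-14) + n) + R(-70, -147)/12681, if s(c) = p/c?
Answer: -33482020227821/1256408118 ≈ -26649.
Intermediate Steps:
p = 1/337 ≈ 0.0029674
R(U, q) = -37/147 (R(U, q) = 37*(-1/147) = -37/147)
s(c) = 1/(337*c)
(s(-14) + n) + R(-70, -147)/12681 = ((1/337)/(-14) - 26649) - 37/147/12681 = ((1/337)*(-1/14) - 26649) - 37/147*1/12681 = (-1/4718 - 26649) - 37/1864107 = -125729983/4718 - 37/1864107 = -33482020227821/1256408118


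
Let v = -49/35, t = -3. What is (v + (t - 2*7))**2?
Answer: 8464/25 ≈ 338.56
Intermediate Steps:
v = -7/5 (v = -49*1/35 = -7/5 ≈ -1.4000)
(v + (t - 2*7))**2 = (-7/5 + (-3 - 2*7))**2 = (-7/5 + (-3 - 14))**2 = (-7/5 - 17)**2 = (-92/5)**2 = 8464/25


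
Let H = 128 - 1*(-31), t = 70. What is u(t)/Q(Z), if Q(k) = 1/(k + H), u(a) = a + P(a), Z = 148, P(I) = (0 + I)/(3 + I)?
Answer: 1590260/73 ≈ 21784.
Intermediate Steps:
P(I) = I/(3 + I)
H = 159 (H = 128 + 31 = 159)
u(a) = a + a/(3 + a)
Q(k) = 1/(159 + k) (Q(k) = 1/(k + 159) = 1/(159 + k))
u(t)/Q(Z) = (70*(4 + 70)/(3 + 70))/(1/(159 + 148)) = (70*74/73)/(1/307) = (70*(1/73)*74)/(1/307) = (5180/73)*307 = 1590260/73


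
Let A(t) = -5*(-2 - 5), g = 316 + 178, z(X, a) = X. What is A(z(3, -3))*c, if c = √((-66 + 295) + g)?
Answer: 35*√723 ≈ 941.10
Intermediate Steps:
g = 494
A(t) = 35 (A(t) = -5*(-7) = 35)
c = √723 (c = √((-66 + 295) + 494) = √(229 + 494) = √723 ≈ 26.889)
A(z(3, -3))*c = 35*√723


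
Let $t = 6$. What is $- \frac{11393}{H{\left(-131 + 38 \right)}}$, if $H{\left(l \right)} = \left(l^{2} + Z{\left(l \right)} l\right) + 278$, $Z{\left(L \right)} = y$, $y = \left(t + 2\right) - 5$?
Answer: $- \frac{11393}{8648} \approx -1.3174$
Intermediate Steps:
$y = 3$ ($y = \left(6 + 2\right) - 5 = 8 - 5 = 3$)
$Z{\left(L \right)} = 3$
$H{\left(l \right)} = 278 + l^{2} + 3 l$ ($H{\left(l \right)} = \left(l^{2} + 3 l\right) + 278 = 278 + l^{2} + 3 l$)
$- \frac{11393}{H{\left(-131 + 38 \right)}} = - \frac{11393}{278 + \left(-131 + 38\right)^{2} + 3 \left(-131 + 38\right)} = - \frac{11393}{278 + \left(-93\right)^{2} + 3 \left(-93\right)} = - \frac{11393}{278 + 8649 - 279} = - \frac{11393}{8648}$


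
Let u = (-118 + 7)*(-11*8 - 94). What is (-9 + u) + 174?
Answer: 20367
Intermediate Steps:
u = 20202 (u = -111*(-88 - 94) = -111*(-182) = 20202)
(-9 + u) + 174 = (-9 + 20202) + 174 = 20193 + 174 = 20367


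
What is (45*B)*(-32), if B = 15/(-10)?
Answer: 2160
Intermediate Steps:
B = -3/2 (B = 15*(-⅒) = -3/2 ≈ -1.5000)
(45*B)*(-32) = (45*(-3/2))*(-32) = -135/2*(-32) = 2160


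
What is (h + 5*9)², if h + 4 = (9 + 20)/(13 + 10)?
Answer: 944784/529 ≈ 1786.0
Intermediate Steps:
h = -63/23 (h = -4 + (9 + 20)/(13 + 10) = -4 + 29/23 = -63/23 ≈ -2.7391)
(h + 5*9)² = (-63/23 + 5*9)² = (-63/23 + 45)² = (972/23)² = 944784/529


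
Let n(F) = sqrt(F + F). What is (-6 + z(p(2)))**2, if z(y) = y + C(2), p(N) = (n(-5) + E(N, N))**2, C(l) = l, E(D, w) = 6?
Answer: -956 + 528*I*sqrt(10) ≈ -956.0 + 1669.7*I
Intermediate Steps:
n(F) = sqrt(2)*sqrt(F) (n(F) = sqrt(2*F) = sqrt(2)*sqrt(F))
p(N) = (6 + I*sqrt(10))**2 (p(N) = (sqrt(2)*sqrt(-5) + 6)**2 = (sqrt(2)*(I*sqrt(5)) + 6)**2 = (I*sqrt(10) + 6)**2 = (6 + I*sqrt(10))**2)
z(y) = 2 + y (z(y) = y + 2 = 2 + y)
(-6 + z(p(2)))**2 = (-6 + (2 + (6 + I*sqrt(10))**2))**2 = (-4 + (6 + I*sqrt(10))**2)**2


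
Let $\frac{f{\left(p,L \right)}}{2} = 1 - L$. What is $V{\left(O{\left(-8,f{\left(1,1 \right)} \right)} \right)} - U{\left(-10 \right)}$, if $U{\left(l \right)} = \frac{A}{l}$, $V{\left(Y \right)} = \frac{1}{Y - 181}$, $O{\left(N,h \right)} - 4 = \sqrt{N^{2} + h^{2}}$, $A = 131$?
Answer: $\frac{22129}{1690} \approx 13.094$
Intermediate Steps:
$f{\left(p,L \right)} = 2 - 2 L$ ($f{\left(p,L \right)} = 2 \left(1 - L\right) = 2 - 2 L$)
$O{\left(N,h \right)} = 4 + \sqrt{N^{2} + h^{2}}$
$V{\left(Y \right)} = \frac{1}{-181 + Y}$
$U{\left(l \right)} = \frac{131}{l}$
$V{\left(O{\left(-8,f{\left(1,1 \right)} \right)} \right)} - U{\left(-10 \right)} = \frac{1}{-181 + \left(4 + \sqrt{\left(-8\right)^{2} + \left(2 - 2\right)^{2}}\right)} - \frac{131}{-10} = \frac{1}{-181 + \left(4 + \sqrt{64 + \left(2 - 2\right)^{2}}\right)} - 131 \left(- \frac{1}{10}\right) = \frac{1}{-181 + \left(4 + \sqrt{64 + 0^{2}}\right)} - - \frac{131}{10} = \frac{1}{-181 + \left(4 + \sqrt{64 + 0}\right)} + \frac{131}{10} = \frac{1}{-181 + \left(4 + \sqrt{64}\right)} + \frac{131}{10} = \frac{1}{-181 + \left(4 + 8\right)} + \frac{131}{10} = \frac{1}{-181 + 12} + \frac{131}{10} = \frac{1}{-169} + \frac{131}{10} = - \frac{1}{169} + \frac{131}{10} = \frac{22129}{1690}$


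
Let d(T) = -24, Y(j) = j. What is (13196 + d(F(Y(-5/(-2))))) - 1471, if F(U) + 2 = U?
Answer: 11701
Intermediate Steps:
F(U) = -2 + U
(13196 + d(F(Y(-5/(-2))))) - 1471 = (13196 - 24) - 1471 = 13172 - 1471 = 11701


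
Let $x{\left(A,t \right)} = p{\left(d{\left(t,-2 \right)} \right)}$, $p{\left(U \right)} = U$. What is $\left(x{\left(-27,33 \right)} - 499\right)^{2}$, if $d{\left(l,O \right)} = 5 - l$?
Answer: $277729$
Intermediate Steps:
$x{\left(A,t \right)} = 5 - t$
$\left(x{\left(-27,33 \right)} - 499\right)^{2} = \left(\left(5 - 33\right) - 499\right)^{2} = \left(-28 - 499\right)^{2} = \left(-527\right)^{2} = 277729$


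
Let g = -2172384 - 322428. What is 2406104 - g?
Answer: 4900916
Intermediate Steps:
g = -2494812
2406104 - g = 2406104 - 1*(-2494812) = 2406104 + 2494812 = 4900916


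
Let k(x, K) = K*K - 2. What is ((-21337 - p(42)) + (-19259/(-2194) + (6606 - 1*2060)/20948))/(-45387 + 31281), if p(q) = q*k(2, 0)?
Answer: 40682191595/27012938278 ≈ 1.5060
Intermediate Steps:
k(x, K) = -2 + K² (k(x, K) = K² - 2 = -2 + K²)
p(q) = -2*q (p(q) = q*(-2 + 0²) = q*(-2 + 0) = q*(-2) = -2*q)
((-21337 - p(42)) + (-19259/(-2194) + (6606 - 1*2060)/20948))/(-45387 + 31281) = ((-21337 - (-2)*42) + (-19259/(-2194) + (6606 - 1*2060)/20948))/(-45387 + 31281) = ((-21337 - 1*(-84)) + (-19259*(-1/2194) + (6606 - 2060)*(1/20948)))/(-14106) = ((-21337 + 84) + (19259/2194 + 4546*(1/20948)))*(-1/14106) = (-21253 + (19259/2194 + 2273/10474))*(-1/14106) = (-21253 + 51676432/5744989)*(-1/14106) = -122046574785/5744989*(-1/14106) = 40682191595/27012938278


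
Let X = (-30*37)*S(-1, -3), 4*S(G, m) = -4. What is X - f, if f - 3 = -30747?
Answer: 31854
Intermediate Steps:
f = -30744 (f = 3 - 30747 = -30744)
S(G, m) = -1 (S(G, m) = (¼)*(-4) = -1)
X = 1110 (X = -30*37*(-1) = -1110*(-1) = 1110)
X - f = 1110 - 1*(-30744) = 1110 + 30744 = 31854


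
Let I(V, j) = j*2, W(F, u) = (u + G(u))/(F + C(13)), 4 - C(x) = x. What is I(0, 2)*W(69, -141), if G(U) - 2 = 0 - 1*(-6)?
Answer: -133/15 ≈ -8.8667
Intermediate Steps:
G(U) = 8 (G(U) = 2 + (0 - 1*(-6)) = 2 + (0 + 6) = 2 + 6 = 8)
C(x) = 4 - x
W(F, u) = (8 + u)/(-9 + F) (W(F, u) = (u + 8)/(F + (4 - 1*13)) = (8 + u)/(F + (4 - 13)) = (8 + u)/(F - 9) = (8 + u)/(-9 + F))
I(V, j) = 2*j
I(0, 2)*W(69, -141) = (2*2)*((8 - 141)/(-9 + 69)) = 4*(-133/60) = -133/15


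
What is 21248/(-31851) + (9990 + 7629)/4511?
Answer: 465333041/143679861 ≈ 3.2387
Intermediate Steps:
21248/(-31851) + (9990 + 7629)/4511 = 21248*(-1/31851) + 17619*(1/4511) = -21248/31851 + 17619/4511 = 465333041/143679861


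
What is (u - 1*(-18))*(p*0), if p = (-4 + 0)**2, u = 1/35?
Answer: 0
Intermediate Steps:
u = 1/35 ≈ 0.028571
p = 16 (p = (-4)**2 = 16)
(u - 1*(-18))*(p*0) = (1/35 - 1*(-18))*(16*0) = (1/35 + 18)*0 = (631/35)*0 = 0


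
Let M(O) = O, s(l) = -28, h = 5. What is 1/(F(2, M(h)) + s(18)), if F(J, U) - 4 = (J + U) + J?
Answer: -1/15 ≈ -0.066667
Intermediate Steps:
F(J, U) = 4 + U + 2*J (F(J, U) = 4 + ((J + U) + J) = 4 + (U + 2*J) = 4 + U + 2*J)
1/(F(2, M(h)) + s(18)) = 1/((4 + 5 + 2*2) - 28) = 1/((4 + 5 + 4) - 28) = 1/(13 - 28) = 1/(-15) = -1/15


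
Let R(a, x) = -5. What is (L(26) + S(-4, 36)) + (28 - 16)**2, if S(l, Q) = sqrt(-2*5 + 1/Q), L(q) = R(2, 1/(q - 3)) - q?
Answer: 113 + I*sqrt(359)/6 ≈ 113.0 + 3.1579*I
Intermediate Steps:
L(q) = -5 - q
S(l, Q) = sqrt(-10 + 1/Q)
(L(26) + S(-4, 36)) + (28 - 16)**2 = ((-5 - 1*26) + sqrt(-10 + 1/36)) + (28 - 16)**2 = ((-5 - 26) + sqrt(-10 + 1/36)) + 12**2 = (-31 + sqrt(-359/36)) + 144 = (-31 + I*sqrt(359)/6) + 144 = 113 + I*sqrt(359)/6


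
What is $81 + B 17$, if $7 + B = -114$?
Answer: $-1976$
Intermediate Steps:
$B = -121$ ($B = -7 - 114 = -121$)
$81 + B 17 = 81 - 2057 = -1976$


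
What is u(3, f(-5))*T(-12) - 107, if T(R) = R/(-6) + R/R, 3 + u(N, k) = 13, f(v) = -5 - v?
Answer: -77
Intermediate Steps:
u(N, k) = 10 (u(N, k) = -3 + 13 = 10)
T(R) = 1 - R/6 (T(R) = R*(-⅙) + 1 = -R/6 + 1 = 1 - R/6)
u(3, f(-5))*T(-12) - 107 = 10*(1 - ⅙*(-12)) - 107 = 10*(1 + 2) - 107 = 10*3 - 107 = 30 - 107 = -77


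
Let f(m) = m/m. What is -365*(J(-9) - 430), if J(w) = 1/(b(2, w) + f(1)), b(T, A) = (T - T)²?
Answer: 156585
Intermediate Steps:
f(m) = 1
b(T, A) = 0 (b(T, A) = 0² = 0)
J(w) = 1 (J(w) = 1/(0 + 1) = 1/1 = 1)
-365*(J(-9) - 430) = -365*(1 - 430) = -365*(-429) = 156585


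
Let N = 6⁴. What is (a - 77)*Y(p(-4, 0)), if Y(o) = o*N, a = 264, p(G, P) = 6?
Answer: 1454112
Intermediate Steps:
N = 1296
Y(o) = 1296*o (Y(o) = o*1296 = 1296*o)
(a - 77)*Y(p(-4, 0)) = (264 - 77)*(1296*6) = 187*7776 = 1454112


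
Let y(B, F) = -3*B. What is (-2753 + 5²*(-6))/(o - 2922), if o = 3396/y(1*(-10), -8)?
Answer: 14515/14044 ≈ 1.0335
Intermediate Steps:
o = 566/5 (o = 3396/((-3*(-10))) = 3396/30 = 3396*(1/30) = 566/5 ≈ 113.20)
(-2753 + 5²*(-6))/(o - 2922) = (-2753 + 5²*(-6))/(566/5 - 2922) = (-2753 + 25*(-6))/(-14044/5) = (-2753 - 150)*(-5/14044) = -2903*(-5/14044) = 14515/14044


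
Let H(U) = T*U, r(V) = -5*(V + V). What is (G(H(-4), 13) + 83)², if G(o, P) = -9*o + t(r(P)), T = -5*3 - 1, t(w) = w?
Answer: 388129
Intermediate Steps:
r(V) = -10*V
T = -16 (T = -15 - 1 = -16)
H(U) = -16*U
G(o, P) = -10*P - 9*o (G(o, P) = -9*o - 10*P = -10*P - 9*o)
(G(H(-4), 13) + 83)² = ((-10*13 - (-144)*(-4)) + 83)² = ((-130 - 9*64) + 83)² = ((-130 - 576) + 83)² = (-706 + 83)² = (-623)² = 388129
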